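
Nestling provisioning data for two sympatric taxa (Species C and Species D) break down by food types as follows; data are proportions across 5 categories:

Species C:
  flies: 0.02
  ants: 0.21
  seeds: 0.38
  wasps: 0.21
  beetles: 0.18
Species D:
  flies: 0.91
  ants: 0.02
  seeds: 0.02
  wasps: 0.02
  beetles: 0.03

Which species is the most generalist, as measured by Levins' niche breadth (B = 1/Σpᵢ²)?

Species C

Σp_Cᵢ² = 0.02² + 0.21² + 0.38² + 0.21² + 0.18² = 0.0004 + 0.0441 + 0.1444 + 0.0441 + 0.0324 = 0.2654
B_C = 1 / 0.2654 = 3.7679
Σp_Dᵢ² = 0.91² + 0.02² + 0.02² + 0.02² + 0.03² = 0.8281 + 0.0004 + 0.0004 + 0.0004 + 0.0009 = 0.8302
B_D = 1 / 0.8302 = 1.2045
Highest B → broadest niche (most generalist): Species C (B = 3.77).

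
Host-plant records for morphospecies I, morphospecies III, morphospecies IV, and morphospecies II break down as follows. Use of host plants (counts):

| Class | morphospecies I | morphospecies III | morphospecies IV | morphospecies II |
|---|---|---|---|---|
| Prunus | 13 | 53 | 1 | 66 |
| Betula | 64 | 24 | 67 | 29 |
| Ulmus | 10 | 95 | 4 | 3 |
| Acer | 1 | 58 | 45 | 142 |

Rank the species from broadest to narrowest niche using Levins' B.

Proportions for morphospecies I (n=88): 13/88=0.1477, 64/88=0.7273, 10/88=0.1136, 1/88=0.0114
Proportions for morphospecies III (n=230): 53/230=0.2304, 24/230=0.1043, 95/230=0.4130, 58/230=0.2522
Proportions for morphospecies IV (n=117): 1/117=0.0085, 67/117=0.5726, 4/117=0.0342, 45/117=0.3846
Proportions for morphospecies II (n=240): 66/240=0.2750, 29/240=0.1208, 3/240=0.0125, 142/240=0.5917
Σp_Iᵢ² = 0.1477² + 0.7273² + 0.1136² + 0.0114² = 0.021815 + 0.528965 + 0.012905 + 0.000130 = 0.563815
B_I = 1 / 0.563815 = 1.7736
Σp_IIIᵢ² = 0.2304² + 0.1043² + 0.4130² + 0.2522² = 0.053084 + 0.010878 + 0.170569 + 0.063605 = 0.298136
B_III = 1 / 0.298136 = 3.3542
Σp_IVᵢ² = 0.0085² + 0.5726² + 0.0342² + 0.3846² = 0.000072 + 0.327871 + 0.001170 + 0.147917 = 0.477030
B_IV = 1 / 0.477030 = 2.0963
Σp_IIᵢ² = 0.2750² + 0.1208² + 0.0125² + 0.5917² = 0.075625 + 0.014593 + 0.000156 + 0.350109 = 0.440483
B_II = 1 / 0.440483 = 2.2702
Ranking by B (broadest → narrowest): morphospecies III (3.35) > morphospecies II (2.27) > morphospecies IV (2.10) > morphospecies I (1.77)

morphospecies III > morphospecies II > morphospecies IV > morphospecies I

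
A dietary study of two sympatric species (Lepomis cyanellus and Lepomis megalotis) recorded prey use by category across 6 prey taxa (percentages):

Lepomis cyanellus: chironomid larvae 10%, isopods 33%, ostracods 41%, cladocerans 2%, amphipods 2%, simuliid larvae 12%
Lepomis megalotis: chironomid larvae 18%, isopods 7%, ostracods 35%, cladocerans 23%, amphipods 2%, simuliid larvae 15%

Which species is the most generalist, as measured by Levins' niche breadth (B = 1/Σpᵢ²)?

Lepomis megalotis

Convert percentages to proportions (divide by 100).
Σp_cyanᵢ² = 0.10² + 0.33² + 0.41² + 0.02² + 0.02² + 0.12² = 0.0100 + 0.1089 + 0.1681 + 0.0004 + 0.0004 + 0.0144 = 0.3022
B_cyan = 1 / 0.3022 = 3.3091
Σp_megaᵢ² = 0.18² + 0.07² + 0.35² + 0.23² + 0.02² + 0.15² = 0.0324 + 0.0049 + 0.1225 + 0.0529 + 0.0004 + 0.0225 = 0.2356
B_mega = 1 / 0.2356 = 4.2445
Highest B → broadest niche (most generalist): Lepomis megalotis (B = 4.24).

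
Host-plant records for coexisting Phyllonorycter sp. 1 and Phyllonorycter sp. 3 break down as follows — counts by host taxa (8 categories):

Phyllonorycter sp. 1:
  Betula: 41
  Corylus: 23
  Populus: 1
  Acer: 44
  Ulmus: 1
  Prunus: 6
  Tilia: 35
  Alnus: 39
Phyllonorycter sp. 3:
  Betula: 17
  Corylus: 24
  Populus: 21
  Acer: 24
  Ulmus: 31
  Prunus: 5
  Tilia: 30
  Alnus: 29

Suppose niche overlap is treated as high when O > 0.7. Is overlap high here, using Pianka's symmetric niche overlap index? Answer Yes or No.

Yes

Proportions for Phyllonorycter sp. 1 (n=190): 41/190=0.2158, 23/190=0.1211, 1/190=0.0053, 44/190=0.2316, 1/190=0.0053, 6/190=0.0316, 35/190=0.1842, 39/190=0.2053
Proportions for Phyllonorycter sp. 3 (n=181): 17/181=0.0939, 24/181=0.1326, 21/181=0.1160, 24/181=0.1326, 31/181=0.1713, 5/181=0.0276, 30/181=0.1657, 29/181=0.1602
Σ p₁ᵢp₂ᵢ = 0.020264 + 0.016058 + 0.000615 + 0.030710 + 0.000908 + 0.000872 + 0.030522 + 0.032889 = 0.132838
Σp_1ᵢ² = 0.2158² + 0.1211² + 0.0053² + 0.2316² + 0.0053² + 0.0316² + 0.1842² + 0.2053² = 0.046570 + 0.014665 + 0.000028 + 0.053639 + 0.000028 + 0.000999 + 0.033930 + 0.042148 = 0.192007
Σp_2ᵢ² = 0.0939² + 0.1326² + 0.1160² + 0.1326² + 0.1713² + 0.0276² + 0.1657² + 0.1602² = 0.008817 + 0.017583 + 0.013456 + 0.017583 + 0.029344 + 0.000762 + 0.027456 + 0.025664 = 0.140665
O = 0.132838 / √(0.192007 × 0.140665) = 0.132838 / 0.1643431 = 0.8083
O = 0.8083 > 0.7 → Yes.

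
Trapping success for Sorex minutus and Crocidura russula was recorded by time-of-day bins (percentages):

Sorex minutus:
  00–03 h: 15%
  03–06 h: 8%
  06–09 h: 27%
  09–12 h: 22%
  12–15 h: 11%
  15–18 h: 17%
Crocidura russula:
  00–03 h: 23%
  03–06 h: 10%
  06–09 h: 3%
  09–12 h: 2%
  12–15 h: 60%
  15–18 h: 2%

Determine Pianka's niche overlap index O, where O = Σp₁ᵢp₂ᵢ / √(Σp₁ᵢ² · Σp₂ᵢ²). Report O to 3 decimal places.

Convert percentages to proportions (divide by 100).
Σ p₁ᵢp₂ᵢ = 0.0345 + 0.0080 + 0.0081 + 0.0044 + 0.0660 + 0.0034 = 0.1244
Σp_1ᵢ² = 0.15² + 0.08² + 0.27² + 0.22² + 0.11² + 0.17² = 0.0225 + 0.0064 + 0.0729 + 0.0484 + 0.0121 + 0.0289 = 0.1912
Σp_2ᵢ² = 0.23² + 0.10² + 0.03² + 0.02² + 0.60² + 0.02² = 0.0529 + 0.0100 + 0.0009 + 0.0004 + 0.3600 + 0.0004 = 0.4246
O = 0.1244 / √(0.1912 × 0.4246) = 0.1244 / 0.284927 = 0.43660

0.437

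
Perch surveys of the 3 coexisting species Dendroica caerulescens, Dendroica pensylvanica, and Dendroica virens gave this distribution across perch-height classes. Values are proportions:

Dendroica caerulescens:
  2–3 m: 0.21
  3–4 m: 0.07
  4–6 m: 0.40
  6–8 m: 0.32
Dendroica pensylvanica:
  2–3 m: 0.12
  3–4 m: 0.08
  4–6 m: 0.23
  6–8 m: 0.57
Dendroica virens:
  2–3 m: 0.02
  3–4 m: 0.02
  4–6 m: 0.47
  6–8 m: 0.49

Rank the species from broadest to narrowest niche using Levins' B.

Dendroica caerulescens > Dendroica pensylvanica > Dendroica virens

Σp_caerᵢ² = 0.21² + 0.07² + 0.40² + 0.32² = 0.0441 + 0.0049 + 0.1600 + 0.1024 = 0.3114
B_caer = 1 / 0.3114 = 3.2113
Σp_pensᵢ² = 0.12² + 0.08² + 0.23² + 0.57² = 0.0144 + 0.0064 + 0.0529 + 0.3249 = 0.3986
B_pens = 1 / 0.3986 = 2.5088
Σp_vireᵢ² = 0.02² + 0.02² + 0.47² + 0.49² = 0.0004 + 0.0004 + 0.2209 + 0.2401 = 0.4618
B_vire = 1 / 0.4618 = 2.1654
Ranking by B (broadest → narrowest): Dendroica caerulescens (3.21) > Dendroica pensylvanica (2.51) > Dendroica virens (2.17)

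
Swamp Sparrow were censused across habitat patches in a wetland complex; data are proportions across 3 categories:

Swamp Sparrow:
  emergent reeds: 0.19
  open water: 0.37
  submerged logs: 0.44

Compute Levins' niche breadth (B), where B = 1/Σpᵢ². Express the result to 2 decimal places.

Σpᵢ² = 0.19² + 0.37² + 0.44² = 0.0361 + 0.1369 + 0.1936 = 0.3666
B = 1 / 0.3666 = 2.7278

2.73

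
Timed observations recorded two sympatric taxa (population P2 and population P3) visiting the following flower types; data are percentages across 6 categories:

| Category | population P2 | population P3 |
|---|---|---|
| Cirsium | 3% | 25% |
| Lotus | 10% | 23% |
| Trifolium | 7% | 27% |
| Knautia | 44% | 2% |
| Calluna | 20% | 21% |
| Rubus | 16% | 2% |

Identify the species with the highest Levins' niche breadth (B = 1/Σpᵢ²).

population P3

Convert percentages to proportions (divide by 100).
Σp_P2ᵢ² = 0.03² + 0.10² + 0.07² + 0.44² + 0.20² + 0.16² = 0.0009 + 0.0100 + 0.0049 + 0.1936 + 0.0400 + 0.0256 = 0.2750
B_P2 = 1 / 0.2750 = 3.6364
Σp_P3ᵢ² = 0.25² + 0.23² + 0.27² + 0.02² + 0.21² + 0.02² = 0.0625 + 0.0529 + 0.0729 + 0.0004 + 0.0441 + 0.0004 = 0.2332
B_P3 = 1 / 0.2332 = 4.2882
Highest B → broadest niche (most generalist): population P3 (B = 4.29).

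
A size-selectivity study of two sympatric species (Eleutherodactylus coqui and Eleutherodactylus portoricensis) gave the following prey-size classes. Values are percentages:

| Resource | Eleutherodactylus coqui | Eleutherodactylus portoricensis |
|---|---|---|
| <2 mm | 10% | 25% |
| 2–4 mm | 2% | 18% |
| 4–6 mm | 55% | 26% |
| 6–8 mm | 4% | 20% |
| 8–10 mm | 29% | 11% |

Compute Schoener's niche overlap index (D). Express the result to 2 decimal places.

0.53

Convert percentages to proportions (divide by 100).
Σ|p₁ᵢ − p₂ᵢ| = 0.15 + 0.16 + 0.29 + 0.16 + 0.18 = 0.94
D = 1 − ½ × 0.94 = 1 − 0.470 = 0.5300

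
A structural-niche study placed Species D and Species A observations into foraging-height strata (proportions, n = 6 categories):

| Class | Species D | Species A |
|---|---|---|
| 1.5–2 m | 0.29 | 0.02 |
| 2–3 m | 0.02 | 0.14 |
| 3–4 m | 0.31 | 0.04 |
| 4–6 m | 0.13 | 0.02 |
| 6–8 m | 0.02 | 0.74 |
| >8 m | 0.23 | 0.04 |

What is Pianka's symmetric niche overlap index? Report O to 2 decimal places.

Σ p₁ᵢp₂ᵢ = 0.0058 + 0.0028 + 0.0124 + 0.0026 + 0.0148 + 0.0092 = 0.0476
Σp_1ᵢ² = 0.29² + 0.02² + 0.31² + 0.13² + 0.02² + 0.23² = 0.0841 + 0.0004 + 0.0961 + 0.0169 + 0.0004 + 0.0529 = 0.2508
Σp_2ᵢ² = 0.02² + 0.14² + 0.04² + 0.02² + 0.74² + 0.04² = 0.0004 + 0.0196 + 0.0016 + 0.0004 + 0.5476 + 0.0016 = 0.5712
O = 0.0476 / √(0.2508 × 0.5712) = 0.0476 / 0.37849 = 0.1258

0.13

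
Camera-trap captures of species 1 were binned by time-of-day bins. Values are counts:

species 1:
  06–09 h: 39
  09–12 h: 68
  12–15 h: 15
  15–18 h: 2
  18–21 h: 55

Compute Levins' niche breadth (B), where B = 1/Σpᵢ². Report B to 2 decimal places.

3.41

Proportions for species 1 (n=179): 39/179=0.2179, 68/179=0.3799, 15/179=0.0838, 2/179=0.0112, 55/179=0.3073
Σpᵢ² = 0.2179² + 0.3799² + 0.0838² + 0.0112² + 0.3073² = 0.047480 + 0.144324 + 0.007022 + 0.000125 + 0.094433 = 0.293384
B = 1 / 0.293384 = 3.4085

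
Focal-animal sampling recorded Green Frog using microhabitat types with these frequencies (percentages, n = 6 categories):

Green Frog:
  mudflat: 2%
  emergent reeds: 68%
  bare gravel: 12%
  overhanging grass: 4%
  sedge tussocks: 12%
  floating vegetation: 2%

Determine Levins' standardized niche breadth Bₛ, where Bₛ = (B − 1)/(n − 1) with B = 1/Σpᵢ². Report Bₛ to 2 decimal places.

0.21

Convert percentages to proportions (divide by 100).
Σpᵢ² = 0.02² + 0.68² + 0.12² + 0.04² + 0.12² + 0.02² = 0.0004 + 0.4624 + 0.0144 + 0.0016 + 0.0144 + 0.0004 = 0.4936
B = 1 / 0.4936 = 2.0259
Bₛ = (B − 1)/(n − 1) = (2.0259 − 1)/(6 − 1) = 1.0259/5 = 0.2052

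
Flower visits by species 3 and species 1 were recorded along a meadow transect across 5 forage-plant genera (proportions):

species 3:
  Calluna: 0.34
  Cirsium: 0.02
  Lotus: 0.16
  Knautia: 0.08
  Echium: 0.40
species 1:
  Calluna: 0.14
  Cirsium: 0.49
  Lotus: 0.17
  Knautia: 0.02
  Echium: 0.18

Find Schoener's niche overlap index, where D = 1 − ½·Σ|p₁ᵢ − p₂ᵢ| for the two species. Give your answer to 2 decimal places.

Σ|p₁ᵢ − p₂ᵢ| = 0.20 + 0.47 + 0.01 + 0.06 + 0.22 = 0.96
D = 1 − ½ × 0.96 = 1 − 0.480 = 0.5200

0.52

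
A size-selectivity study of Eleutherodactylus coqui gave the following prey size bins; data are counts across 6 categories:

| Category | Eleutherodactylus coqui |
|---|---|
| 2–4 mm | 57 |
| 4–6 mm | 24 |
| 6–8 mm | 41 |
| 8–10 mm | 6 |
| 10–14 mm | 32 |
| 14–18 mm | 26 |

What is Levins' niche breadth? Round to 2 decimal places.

4.78

Proportions for Eleutherodactylus coqui (n=186): 57/186=0.3065, 24/186=0.1290, 41/186=0.2204, 6/186=0.0323, 32/186=0.1720, 26/186=0.1398
Σpᵢ² = 0.3065² + 0.1290² + 0.2204² + 0.0323² + 0.1720² + 0.1398² = 0.093942 + 0.016641 + 0.048576 + 0.001043 + 0.029584 + 0.019544 = 0.209330
B = 1 / 0.209330 = 4.7771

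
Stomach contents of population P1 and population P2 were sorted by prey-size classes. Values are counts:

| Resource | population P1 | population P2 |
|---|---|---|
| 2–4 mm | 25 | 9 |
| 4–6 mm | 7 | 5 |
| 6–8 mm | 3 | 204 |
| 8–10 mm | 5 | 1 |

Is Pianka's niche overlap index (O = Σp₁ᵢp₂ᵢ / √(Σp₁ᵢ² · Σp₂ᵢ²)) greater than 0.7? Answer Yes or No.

No

Proportions for population P1 (n=40): 25/40=0.6250, 7/40=0.1750, 3/40=0.0750, 5/40=0.1250
Proportions for population P2 (n=219): 9/219=0.0411, 5/219=0.0228, 204/219=0.9315, 1/219=0.0046
Σ p₁ᵢp₂ᵢ = 0.025688 + 0.003990 + 0.069863 + 0.000575 = 0.100116
Σp_1ᵢ² = 0.6250² + 0.1750² + 0.0750² + 0.1250² = 0.390625 + 0.030625 + 0.005625 + 0.015625 = 0.442500
Σp_2ᵢ² = 0.0411² + 0.0228² + 0.9315² + 0.0046² = 0.001689 + 0.000520 + 0.867692 + 0.000021 = 0.869922
O = 0.100116 / √(0.442500 × 0.869922) = 0.100116 / 0.6204357 = 0.1614
O = 0.1614 < 0.7 → No.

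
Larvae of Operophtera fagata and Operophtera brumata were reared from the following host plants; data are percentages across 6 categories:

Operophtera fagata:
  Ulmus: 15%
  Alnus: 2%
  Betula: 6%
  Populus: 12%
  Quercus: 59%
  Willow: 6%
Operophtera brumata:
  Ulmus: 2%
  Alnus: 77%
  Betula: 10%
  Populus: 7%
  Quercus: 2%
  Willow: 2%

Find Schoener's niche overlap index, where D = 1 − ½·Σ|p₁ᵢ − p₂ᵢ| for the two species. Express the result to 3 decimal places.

0.210

Convert percentages to proportions (divide by 100).
Σ|p₁ᵢ − p₂ᵢ| = 0.13 + 0.75 + 0.04 + 0.05 + 0.57 + 0.04 = 1.58
D = 1 − ½ × 1.58 = 1 − 0.790 = 0.21000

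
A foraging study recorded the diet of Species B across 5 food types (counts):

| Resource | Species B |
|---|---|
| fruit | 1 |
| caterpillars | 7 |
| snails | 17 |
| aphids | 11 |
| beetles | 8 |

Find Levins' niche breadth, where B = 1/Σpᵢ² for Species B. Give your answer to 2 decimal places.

Proportions for Species B (n=44): 1/44=0.0227, 7/44=0.1591, 17/44=0.3864, 11/44=0.2500, 8/44=0.1818
Σpᵢ² = 0.0227² + 0.1591² + 0.3864² + 0.2500² + 0.1818² = 0.000515 + 0.025313 + 0.149305 + 0.062500 + 0.033051 = 0.270684
B = 1 / 0.270684 = 3.6943

3.69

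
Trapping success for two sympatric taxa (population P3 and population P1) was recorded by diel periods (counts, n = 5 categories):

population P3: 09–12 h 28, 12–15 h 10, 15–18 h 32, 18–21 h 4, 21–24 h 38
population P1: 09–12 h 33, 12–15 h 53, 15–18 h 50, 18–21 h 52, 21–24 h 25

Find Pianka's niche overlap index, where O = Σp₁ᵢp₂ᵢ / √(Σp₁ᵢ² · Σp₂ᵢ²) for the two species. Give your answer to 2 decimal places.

Proportions for population P3 (n=112): 28/112=0.2500, 10/112=0.0893, 32/112=0.2857, 4/112=0.0357, 38/112=0.3393
Proportions for population P1 (n=213): 33/213=0.1549, 53/213=0.2488, 50/213=0.2347, 52/213=0.2441, 25/213=0.1174
Σ p₁ᵢp₂ᵢ = 0.038725 + 0.022218 + 0.067054 + 0.008714 + 0.039834 = 0.176545
Σp_1ᵢ² = 0.2500² + 0.0893² + 0.2857² + 0.0357² + 0.3393² = 0.062500 + 0.007974 + 0.081624 + 0.001274 + 0.115124 = 0.268496
Σp_2ᵢ² = 0.1549² + 0.2488² + 0.2347² + 0.2441² + 0.1174² = 0.023994 + 0.061901 + 0.055084 + 0.059585 + 0.013783 = 0.214347
O = 0.176545 / √(0.268496 × 0.214347) = 0.176545 / 0.2398985 = 0.7359

0.74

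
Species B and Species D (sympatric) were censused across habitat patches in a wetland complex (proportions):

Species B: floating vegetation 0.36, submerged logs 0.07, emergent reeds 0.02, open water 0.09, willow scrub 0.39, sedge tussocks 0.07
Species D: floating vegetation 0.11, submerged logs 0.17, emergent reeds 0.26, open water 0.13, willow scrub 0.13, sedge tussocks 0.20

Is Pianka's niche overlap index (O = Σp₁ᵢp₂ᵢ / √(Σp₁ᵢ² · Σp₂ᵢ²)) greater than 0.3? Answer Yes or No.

Σ p₁ᵢp₂ᵢ = 0.0396 + 0.0119 + 0.0052 + 0.0117 + 0.0507 + 0.0140 = 0.1331
Σp_1ᵢ² = 0.36² + 0.07² + 0.02² + 0.09² + 0.39² + 0.07² = 0.1296 + 0.0049 + 0.0004 + 0.0081 + 0.1521 + 0.0049 = 0.3000
Σp_2ᵢ² = 0.11² + 0.17² + 0.26² + 0.13² + 0.13² + 0.20² = 0.0121 + 0.0289 + 0.0676 + 0.0169 + 0.0169 + 0.0400 = 0.1824
O = 0.1331 / √(0.3000 × 0.1824) = 0.1331 / 0.23392 = 0.5690
O = 0.5690 > 0.3 → Yes.

Yes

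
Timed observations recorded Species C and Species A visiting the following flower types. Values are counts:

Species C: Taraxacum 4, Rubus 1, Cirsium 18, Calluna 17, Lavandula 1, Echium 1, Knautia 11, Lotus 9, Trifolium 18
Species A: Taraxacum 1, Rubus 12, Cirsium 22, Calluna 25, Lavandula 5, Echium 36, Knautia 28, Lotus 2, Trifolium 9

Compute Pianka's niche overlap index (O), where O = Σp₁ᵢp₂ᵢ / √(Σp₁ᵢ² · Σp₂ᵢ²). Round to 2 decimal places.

Proportions for Species C (n=80): 4/80=0.0500, 1/80=0.0125, 18/80=0.2250, 17/80=0.2125, 1/80=0.0125, 1/80=0.0125, 11/80=0.1375, 9/80=0.1125, 18/80=0.2250
Proportions for Species A (n=140): 1/140=0.0071, 12/140=0.0857, 22/140=0.1571, 25/140=0.1786, 5/140=0.0357, 36/140=0.2571, 28/140=0.2000, 2/140=0.0143, 9/140=0.0643
Σ p₁ᵢp₂ᵢ = 0.000355 + 0.001071 + 0.035348 + 0.037953 + 0.000446 + 0.003214 + 0.027500 + 0.001609 + 0.014468 = 0.121964
Σp_1ᵢ² = 0.0500² + 0.0125² + 0.2250² + 0.2125² + 0.0125² + 0.0125² + 0.1375² + 0.1125² + 0.2250² = 0.002500 + 0.000156 + 0.050625 + 0.045156 + 0.000156 + 0.000156 + 0.018906 + 0.012656 + 0.050625 = 0.180936
Σp_2ᵢ² = 0.0071² + 0.0857² + 0.1571² + 0.1786² + 0.0357² + 0.2571² + 0.2000² + 0.0143² + 0.0643² = 0.000050 + 0.007344 + 0.024680 + 0.031898 + 0.001274 + 0.066100 + 0.040000 + 0.000204 + 0.004134 = 0.175684
O = 0.121964 / √(0.180936 × 0.175684) = 0.121964 / 0.1782907 = 0.6841

0.68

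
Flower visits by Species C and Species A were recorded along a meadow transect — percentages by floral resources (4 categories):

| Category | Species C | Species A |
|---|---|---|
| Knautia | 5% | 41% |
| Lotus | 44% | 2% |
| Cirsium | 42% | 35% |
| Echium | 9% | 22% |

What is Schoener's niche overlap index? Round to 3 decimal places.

Convert percentages to proportions (divide by 100).
Σ|p₁ᵢ − p₂ᵢ| = 0.36 + 0.42 + 0.07 + 0.13 = 0.98
D = 1 − ½ × 0.98 = 1 − 0.490 = 0.51000

0.510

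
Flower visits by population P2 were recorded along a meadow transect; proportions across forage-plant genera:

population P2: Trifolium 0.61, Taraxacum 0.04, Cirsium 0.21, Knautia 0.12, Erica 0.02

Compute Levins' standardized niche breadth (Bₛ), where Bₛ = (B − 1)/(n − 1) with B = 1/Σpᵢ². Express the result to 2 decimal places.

0.33

Σpᵢ² = 0.61² + 0.04² + 0.21² + 0.12² + 0.02² = 0.3721 + 0.0016 + 0.0441 + 0.0144 + 0.0004 = 0.4326
B = 1 / 0.4326 = 2.3116
Bₛ = (B − 1)/(n − 1) = (2.3116 − 1)/(5 − 1) = 1.3116/4 = 0.3279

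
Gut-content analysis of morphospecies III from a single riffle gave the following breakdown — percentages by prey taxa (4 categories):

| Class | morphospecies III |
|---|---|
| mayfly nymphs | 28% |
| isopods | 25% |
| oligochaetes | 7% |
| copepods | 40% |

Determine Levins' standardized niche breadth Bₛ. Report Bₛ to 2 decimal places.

0.76

Convert percentages to proportions (divide by 100).
Σpᵢ² = 0.28² + 0.25² + 0.07² + 0.40² = 0.0784 + 0.0625 + 0.0049 + 0.1600 = 0.3058
B = 1 / 0.3058 = 3.2701
Bₛ = (B − 1)/(n − 1) = (3.2701 − 1)/(4 − 1) = 2.2701/3 = 0.7567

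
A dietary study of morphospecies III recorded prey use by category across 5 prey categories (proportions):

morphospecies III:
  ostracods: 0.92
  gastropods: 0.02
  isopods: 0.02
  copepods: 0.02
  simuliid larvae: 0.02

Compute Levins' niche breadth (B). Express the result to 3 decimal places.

Σpᵢ² = 0.92² + 0.02² + 0.02² + 0.02² + 0.02² = 0.8464 + 0.0004 + 0.0004 + 0.0004 + 0.0004 = 0.8480
B = 1 / 0.8480 = 1.17925

1.179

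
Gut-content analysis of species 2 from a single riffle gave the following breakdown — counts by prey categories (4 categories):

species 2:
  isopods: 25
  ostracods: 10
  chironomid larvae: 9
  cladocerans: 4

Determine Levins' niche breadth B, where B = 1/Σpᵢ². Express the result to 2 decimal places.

2.80

Proportions for species 2 (n=48): 25/48=0.5208, 10/48=0.2083, 9/48=0.1875, 4/48=0.0833
Σpᵢ² = 0.5208² + 0.2083² + 0.1875² + 0.0833² = 0.271233 + 0.043389 + 0.035156 + 0.006939 = 0.356717
B = 1 / 0.356717 = 2.8033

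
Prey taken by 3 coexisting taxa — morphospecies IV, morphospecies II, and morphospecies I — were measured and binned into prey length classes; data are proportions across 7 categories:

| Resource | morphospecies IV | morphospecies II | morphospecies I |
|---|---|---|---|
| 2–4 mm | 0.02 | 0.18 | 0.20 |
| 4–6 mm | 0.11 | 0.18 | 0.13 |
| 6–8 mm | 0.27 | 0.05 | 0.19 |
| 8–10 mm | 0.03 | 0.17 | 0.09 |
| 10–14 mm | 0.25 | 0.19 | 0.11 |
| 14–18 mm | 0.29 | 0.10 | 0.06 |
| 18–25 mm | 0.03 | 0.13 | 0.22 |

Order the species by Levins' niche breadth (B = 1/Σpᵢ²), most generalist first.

morphospecies II > morphospecies I > morphospecies IV

Σp_IVᵢ² = 0.02² + 0.11² + 0.27² + 0.03² + 0.25² + 0.29² + 0.03² = 0.0004 + 0.0121 + 0.0729 + 0.0009 + 0.0625 + 0.0841 + 0.0009 = 0.2338
B_IV = 1 / 0.2338 = 4.2772
Σp_IIᵢ² = 0.18² + 0.18² + 0.05² + 0.17² + 0.19² + 0.10² + 0.13² = 0.0324 + 0.0324 + 0.0025 + 0.0289 + 0.0361 + 0.0100 + 0.0169 = 0.1592
B_II = 1 / 0.1592 = 6.2814
Σp_Iᵢ² = 0.20² + 0.13² + 0.19² + 0.09² + 0.11² + 0.06² + 0.22² = 0.0400 + 0.0169 + 0.0361 + 0.0081 + 0.0121 + 0.0036 + 0.0484 = 0.1652
B_I = 1 / 0.1652 = 6.0533
Ranking by B (broadest → narrowest): morphospecies II (6.28) > morphospecies I (6.05) > morphospecies IV (4.28)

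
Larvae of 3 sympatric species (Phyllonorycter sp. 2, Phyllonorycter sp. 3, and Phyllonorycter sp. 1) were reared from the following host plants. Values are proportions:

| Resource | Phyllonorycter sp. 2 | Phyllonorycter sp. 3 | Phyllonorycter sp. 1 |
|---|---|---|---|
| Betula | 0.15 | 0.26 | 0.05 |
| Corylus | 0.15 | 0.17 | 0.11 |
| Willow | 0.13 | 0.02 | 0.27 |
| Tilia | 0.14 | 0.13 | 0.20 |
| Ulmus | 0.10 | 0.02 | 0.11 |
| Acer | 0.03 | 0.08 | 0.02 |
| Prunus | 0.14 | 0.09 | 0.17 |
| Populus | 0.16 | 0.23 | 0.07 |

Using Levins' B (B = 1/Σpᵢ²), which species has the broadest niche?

Phyllonorycter sp. 2

Σp_2ᵢ² = 0.15² + 0.15² + 0.13² + 0.14² + 0.10² + 0.03² + 0.14² + 0.16² = 0.0225 + 0.0225 + 0.0169 + 0.0196 + 0.0100 + 0.0009 + 0.0196 + 0.0256 = 0.1376
B_2 = 1 / 0.1376 = 7.2674
Σp_3ᵢ² = 0.26² + 0.17² + 0.02² + 0.13² + 0.02² + 0.08² + 0.09² + 0.23² = 0.0676 + 0.0289 + 0.0004 + 0.0169 + 0.0004 + 0.0064 + 0.0081 + 0.0529 = 0.1816
B_3 = 1 / 0.1816 = 5.5066
Σp_1ᵢ² = 0.05² + 0.11² + 0.27² + 0.20² + 0.11² + 0.02² + 0.17² + 0.07² = 0.0025 + 0.0121 + 0.0729 + 0.0400 + 0.0121 + 0.0004 + 0.0289 + 0.0049 = 0.1738
B_1 = 1 / 0.1738 = 5.7537
Highest B → broadest niche (most generalist): Phyllonorycter sp. 2 (B = 7.27).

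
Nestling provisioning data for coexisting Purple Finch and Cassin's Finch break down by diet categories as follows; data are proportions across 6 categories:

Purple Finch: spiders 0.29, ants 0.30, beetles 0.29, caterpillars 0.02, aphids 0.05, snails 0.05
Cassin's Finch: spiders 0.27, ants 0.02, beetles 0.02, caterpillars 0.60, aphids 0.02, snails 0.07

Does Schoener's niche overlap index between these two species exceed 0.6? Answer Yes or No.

Σ|p₁ᵢ − p₂ᵢ| = 0.02 + 0.28 + 0.27 + 0.58 + 0.03 + 0.02 = 1.20
D = 1 − ½ × 1.20 = 1 − 0.600 = 0.4000
D = 0.4000 < 0.6 → No.

No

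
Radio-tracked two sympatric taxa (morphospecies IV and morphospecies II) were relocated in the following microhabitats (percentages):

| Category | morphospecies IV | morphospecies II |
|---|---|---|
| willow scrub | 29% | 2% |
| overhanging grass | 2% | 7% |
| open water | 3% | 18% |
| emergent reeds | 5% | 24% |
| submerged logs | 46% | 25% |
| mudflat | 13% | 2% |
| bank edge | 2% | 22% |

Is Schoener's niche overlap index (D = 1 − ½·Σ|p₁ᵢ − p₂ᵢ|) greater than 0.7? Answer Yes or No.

No

Convert percentages to proportions (divide by 100).
Σ|p₁ᵢ − p₂ᵢ| = 0.27 + 0.05 + 0.15 + 0.19 + 0.21 + 0.11 + 0.20 = 1.18
D = 1 − ½ × 1.18 = 1 − 0.590 = 0.4100
D = 0.4100 < 0.7 → No.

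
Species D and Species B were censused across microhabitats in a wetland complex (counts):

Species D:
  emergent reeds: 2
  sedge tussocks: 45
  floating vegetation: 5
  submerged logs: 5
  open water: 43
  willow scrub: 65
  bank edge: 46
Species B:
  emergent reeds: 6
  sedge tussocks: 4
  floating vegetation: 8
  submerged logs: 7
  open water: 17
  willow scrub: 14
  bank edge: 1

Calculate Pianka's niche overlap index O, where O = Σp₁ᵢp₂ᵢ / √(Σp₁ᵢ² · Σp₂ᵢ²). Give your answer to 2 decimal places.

Proportions for Species D (n=211): 2/211=0.0095, 45/211=0.2133, 5/211=0.0237, 5/211=0.0237, 43/211=0.2038, 65/211=0.3081, 46/211=0.2180
Proportions for Species B (n=57): 6/57=0.1053, 4/57=0.0702, 8/57=0.1404, 7/57=0.1228, 17/57=0.2982, 14/57=0.2456, 1/57=0.0175
Σ p₁ᵢp₂ᵢ = 0.001000 + 0.014974 + 0.003327 + 0.002910 + 0.060773 + 0.075669 + 0.003815 = 0.162468
Σp_1ᵢ² = 0.0095² + 0.2133² + 0.0237² + 0.0237² + 0.2038² + 0.3081² + 0.2180² = 0.000090 + 0.045497 + 0.000562 + 0.000562 + 0.041534 + 0.094926 + 0.047524 = 0.230695
Σp_2ᵢ² = 0.1053² + 0.0702² + 0.1404² + 0.1228² + 0.2982² + 0.2456² + 0.0175² = 0.011088 + 0.004928 + 0.019712 + 0.015080 + 0.088923 + 0.060319 + 0.000306 = 0.200356
O = 0.162468 / √(0.230695 × 0.200356) = 0.162468 / 0.2149910 = 0.7557

0.76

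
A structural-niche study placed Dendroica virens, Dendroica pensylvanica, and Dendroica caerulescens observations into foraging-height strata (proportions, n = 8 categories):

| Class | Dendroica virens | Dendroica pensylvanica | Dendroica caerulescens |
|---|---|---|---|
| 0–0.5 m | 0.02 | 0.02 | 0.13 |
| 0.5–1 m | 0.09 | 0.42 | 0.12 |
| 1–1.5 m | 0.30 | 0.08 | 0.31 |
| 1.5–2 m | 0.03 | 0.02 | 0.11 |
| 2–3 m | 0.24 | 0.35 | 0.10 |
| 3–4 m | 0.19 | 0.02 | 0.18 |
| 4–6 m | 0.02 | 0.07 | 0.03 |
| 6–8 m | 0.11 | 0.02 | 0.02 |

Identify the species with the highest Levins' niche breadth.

Dendroica caerulescens

Σp_vireᵢ² = 0.02² + 0.09² + 0.30² + 0.03² + 0.24² + 0.19² + 0.02² + 0.11² = 0.0004 + 0.0081 + 0.0900 + 0.0009 + 0.0576 + 0.0361 + 0.0004 + 0.0121 = 0.2056
B_vire = 1 / 0.2056 = 4.8638
Σp_pensᵢ² = 0.02² + 0.42² + 0.08² + 0.02² + 0.35² + 0.02² + 0.07² + 0.02² = 0.0004 + 0.1764 + 0.0064 + 0.0004 + 0.1225 + 0.0004 + 0.0049 + 0.0004 = 0.3118
B_pens = 1 / 0.3118 = 3.2072
Σp_caerᵢ² = 0.13² + 0.12² + 0.31² + 0.11² + 0.10² + 0.18² + 0.03² + 0.02² = 0.0169 + 0.0144 + 0.0961 + 0.0121 + 0.0100 + 0.0324 + 0.0009 + 0.0004 = 0.1832
B_caer = 1 / 0.1832 = 5.4585
Highest B → broadest niche (most generalist): Dendroica caerulescens (B = 5.46).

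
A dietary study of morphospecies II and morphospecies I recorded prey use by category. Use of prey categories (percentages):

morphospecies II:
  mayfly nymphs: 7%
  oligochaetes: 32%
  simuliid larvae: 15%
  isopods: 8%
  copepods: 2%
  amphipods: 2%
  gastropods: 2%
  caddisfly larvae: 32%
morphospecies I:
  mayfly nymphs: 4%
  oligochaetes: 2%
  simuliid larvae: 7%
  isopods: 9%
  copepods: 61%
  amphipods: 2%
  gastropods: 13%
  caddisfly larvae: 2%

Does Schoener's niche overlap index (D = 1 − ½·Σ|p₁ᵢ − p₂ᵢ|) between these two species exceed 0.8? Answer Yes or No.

No

Convert percentages to proportions (divide by 100).
Σ|p₁ᵢ − p₂ᵢ| = 0.03 + 0.30 + 0.08 + 0.01 + 0.59 + 0.00 + 0.11 + 0.30 = 1.42
D = 1 − ½ × 1.42 = 1 − 0.710 = 0.2900
D = 0.2900 < 0.8 → No.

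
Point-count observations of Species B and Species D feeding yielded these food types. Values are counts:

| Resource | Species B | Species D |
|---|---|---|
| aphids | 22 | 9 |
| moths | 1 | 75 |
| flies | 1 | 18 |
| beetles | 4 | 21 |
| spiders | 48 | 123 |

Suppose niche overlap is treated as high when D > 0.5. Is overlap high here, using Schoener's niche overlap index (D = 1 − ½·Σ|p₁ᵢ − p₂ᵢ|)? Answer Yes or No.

Proportions for Species B (n=76): 22/76=0.2895, 1/76=0.0132, 1/76=0.0132, 4/76=0.0526, 48/76=0.6316
Proportions for Species D (n=246): 9/246=0.0366, 75/246=0.3049, 18/246=0.0732, 21/246=0.0854, 123/246=0.5000
Σ|p₁ᵢ − p₂ᵢ| = 0.2529 + 0.2917 + 0.0600 + 0.0328 + 0.1316 = 0.7690
D = 1 − ½ × 0.7690 = 1 − 0.38450 = 0.61550
D = 0.61550 > 0.5 → Yes.

Yes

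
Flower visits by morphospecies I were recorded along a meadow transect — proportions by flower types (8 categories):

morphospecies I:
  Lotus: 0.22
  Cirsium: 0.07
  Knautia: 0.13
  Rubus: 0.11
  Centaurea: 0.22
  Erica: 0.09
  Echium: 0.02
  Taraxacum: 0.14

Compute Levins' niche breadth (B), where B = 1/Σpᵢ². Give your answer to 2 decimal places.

6.30

Σpᵢ² = 0.22² + 0.07² + 0.13² + 0.11² + 0.22² + 0.09² + 0.02² + 0.14² = 0.0484 + 0.0049 + 0.0169 + 0.0121 + 0.0484 + 0.0081 + 0.0004 + 0.0196 = 0.1588
B = 1 / 0.1588 = 6.2972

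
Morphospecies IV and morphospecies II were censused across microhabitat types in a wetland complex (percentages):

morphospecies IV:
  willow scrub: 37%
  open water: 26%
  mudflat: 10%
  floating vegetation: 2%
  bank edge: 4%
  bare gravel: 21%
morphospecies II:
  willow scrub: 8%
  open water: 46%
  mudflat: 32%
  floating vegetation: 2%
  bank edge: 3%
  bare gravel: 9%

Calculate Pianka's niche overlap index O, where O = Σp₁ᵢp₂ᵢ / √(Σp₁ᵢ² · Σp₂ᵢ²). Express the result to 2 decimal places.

0.69

Convert percentages to proportions (divide by 100).
Σ p₁ᵢp₂ᵢ = 0.0296 + 0.1196 + 0.0320 + 0.0004 + 0.0012 + 0.0189 = 0.2017
Σp_1ᵢ² = 0.37² + 0.26² + 0.10² + 0.02² + 0.04² + 0.21² = 0.1369 + 0.0676 + 0.0100 + 0.0004 + 0.0016 + 0.0441 = 0.2606
Σp_2ᵢ² = 0.08² + 0.46² + 0.32² + 0.02² + 0.03² + 0.09² = 0.0064 + 0.2116 + 0.1024 + 0.0004 + 0.0009 + 0.0081 = 0.3298
O = 0.2017 / √(0.2606 × 0.3298) = 0.2017 / 0.29317 = 0.6880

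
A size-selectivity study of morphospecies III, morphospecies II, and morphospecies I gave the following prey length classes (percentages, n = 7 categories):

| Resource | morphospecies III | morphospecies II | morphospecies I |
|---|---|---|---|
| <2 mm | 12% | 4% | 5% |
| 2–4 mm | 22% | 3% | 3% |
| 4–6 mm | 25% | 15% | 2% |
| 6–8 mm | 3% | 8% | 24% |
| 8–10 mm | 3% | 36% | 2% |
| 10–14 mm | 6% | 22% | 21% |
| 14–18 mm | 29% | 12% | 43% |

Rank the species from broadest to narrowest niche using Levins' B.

Convert percentages to proportions (divide by 100).
Σp_IIIᵢ² = 0.12² + 0.22² + 0.25² + 0.03² + 0.03² + 0.06² + 0.29² = 0.0144 + 0.0484 + 0.0625 + 0.0009 + 0.0009 + 0.0036 + 0.0841 = 0.2148
B_III = 1 / 0.2148 = 4.6555
Σp_IIᵢ² = 0.04² + 0.03² + 0.15² + 0.08² + 0.36² + 0.22² + 0.12² = 0.0016 + 0.0009 + 0.0225 + 0.0064 + 0.1296 + 0.0484 + 0.0144 = 0.2238
B_II = 1 / 0.2238 = 4.4683
Σp_Iᵢ² = 0.05² + 0.03² + 0.02² + 0.24² + 0.02² + 0.21² + 0.43² = 0.0025 + 0.0009 + 0.0004 + 0.0576 + 0.0004 + 0.0441 + 0.1849 = 0.2908
B_I = 1 / 0.2908 = 3.4388
Ranking by B (broadest → narrowest): morphospecies III (4.66) > morphospecies II (4.47) > morphospecies I (3.44)

morphospecies III > morphospecies II > morphospecies I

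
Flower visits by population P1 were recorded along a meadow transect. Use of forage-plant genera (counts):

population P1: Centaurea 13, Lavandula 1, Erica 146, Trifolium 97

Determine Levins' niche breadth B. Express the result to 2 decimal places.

2.14

Proportions for population P1 (n=257): 13/257=0.0506, 1/257=0.0039, 146/257=0.5681, 97/257=0.3774
Σpᵢ² = 0.0506² + 0.0039² + 0.5681² + 0.3774² = 0.002560 + 0.000015 + 0.322738 + 0.142431 = 0.467744
B = 1 / 0.467744 = 2.1379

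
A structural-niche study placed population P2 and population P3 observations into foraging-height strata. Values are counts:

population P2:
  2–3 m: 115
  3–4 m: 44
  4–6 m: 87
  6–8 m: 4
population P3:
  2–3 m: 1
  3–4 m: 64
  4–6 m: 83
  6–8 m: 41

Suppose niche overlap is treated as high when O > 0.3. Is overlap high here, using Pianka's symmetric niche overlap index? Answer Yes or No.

Yes

Proportions for population P2 (n=250): 115/250=0.4600, 44/250=0.1760, 87/250=0.3480, 4/250=0.0160
Proportions for population P3 (n=189): 1/189=0.0053, 64/189=0.3386, 83/189=0.4392, 41/189=0.2169
Σ p₁ᵢp₂ᵢ = 0.002438 + 0.059594 + 0.152842 + 0.003470 = 0.218344
Σp_1ᵢ² = 0.4600² + 0.1760² + 0.3480² + 0.0160² = 0.211600 + 0.030976 + 0.121104 + 0.000256 = 0.363936
Σp_2ᵢ² = 0.0053² + 0.3386² + 0.4392² + 0.2169² = 0.000028 + 0.114650 + 0.192897 + 0.047046 = 0.354621
O = 0.218344 / √(0.363936 × 0.354621) = 0.218344 / 0.3592483 = 0.6078
O = 0.6078 > 0.3 → Yes.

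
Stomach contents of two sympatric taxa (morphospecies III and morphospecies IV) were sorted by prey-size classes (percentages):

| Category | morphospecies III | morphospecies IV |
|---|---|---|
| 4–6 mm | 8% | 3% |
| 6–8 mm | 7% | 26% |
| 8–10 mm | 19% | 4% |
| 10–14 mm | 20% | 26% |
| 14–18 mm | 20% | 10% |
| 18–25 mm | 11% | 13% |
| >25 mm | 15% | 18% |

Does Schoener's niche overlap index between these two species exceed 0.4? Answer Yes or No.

Yes

Convert percentages to proportions (divide by 100).
Σ|p₁ᵢ − p₂ᵢ| = 0.05 + 0.19 + 0.15 + 0.06 + 0.10 + 0.02 + 0.03 = 0.60
D = 1 − ½ × 0.60 = 1 − 0.300 = 0.7000
D = 0.7000 > 0.4 → Yes.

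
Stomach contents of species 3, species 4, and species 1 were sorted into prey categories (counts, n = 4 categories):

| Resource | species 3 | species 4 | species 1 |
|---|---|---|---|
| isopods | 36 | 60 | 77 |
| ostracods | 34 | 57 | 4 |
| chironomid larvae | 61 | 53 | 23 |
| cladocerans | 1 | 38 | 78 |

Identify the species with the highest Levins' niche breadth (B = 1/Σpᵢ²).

Proportions for species 3 (n=132): 36/132=0.2727, 34/132=0.2576, 61/132=0.4621, 1/132=0.0076
Proportions for species 4 (n=208): 60/208=0.2885, 57/208=0.2740, 53/208=0.2548, 38/208=0.1827
Proportions for species 1 (n=182): 77/182=0.4231, 4/182=0.0220, 23/182=0.1264, 78/182=0.4286
Σp_3ᵢ² = 0.2727² + 0.2576² + 0.4621² + 0.0076² = 0.074365 + 0.066358 + 0.213536 + 0.000058 = 0.354317
B_3 = 1 / 0.354317 = 2.8223
Σp_4ᵢ² = 0.2885² + 0.2740² + 0.2548² + 0.1827² = 0.083232 + 0.075076 + 0.064923 + 0.033379 = 0.256610
B_4 = 1 / 0.256610 = 3.8970
Σp_1ᵢ² = 0.4231² + 0.0220² + 0.1264² + 0.4286² = 0.179014 + 0.000484 + 0.015977 + 0.183698 = 0.379173
B_1 = 1 / 0.379173 = 2.6373
Highest B → broadest niche (most generalist): species 4 (B = 3.90).

species 4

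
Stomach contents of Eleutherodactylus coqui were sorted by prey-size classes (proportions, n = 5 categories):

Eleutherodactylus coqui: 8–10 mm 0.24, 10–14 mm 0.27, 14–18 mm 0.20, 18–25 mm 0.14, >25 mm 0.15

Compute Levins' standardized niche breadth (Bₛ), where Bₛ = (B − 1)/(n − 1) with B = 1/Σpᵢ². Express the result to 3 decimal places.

0.926

Σpᵢ² = 0.24² + 0.27² + 0.20² + 0.14² + 0.15² = 0.0576 + 0.0729 + 0.0400 + 0.0196 + 0.0225 = 0.2126
B = 1 / 0.2126 = 4.70367
Bₛ = (B − 1)/(n − 1) = (4.70367 − 1)/(5 − 1) = 3.70367/4 = 0.92592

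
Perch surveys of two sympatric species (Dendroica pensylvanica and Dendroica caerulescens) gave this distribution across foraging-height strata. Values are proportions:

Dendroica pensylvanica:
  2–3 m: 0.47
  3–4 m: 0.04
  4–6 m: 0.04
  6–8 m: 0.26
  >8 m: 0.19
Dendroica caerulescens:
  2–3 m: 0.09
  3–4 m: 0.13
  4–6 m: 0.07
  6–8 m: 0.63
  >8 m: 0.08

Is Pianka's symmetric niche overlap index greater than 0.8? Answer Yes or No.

Σ p₁ᵢp₂ᵢ = 0.0423 + 0.0052 + 0.0028 + 0.1638 + 0.0152 = 0.2293
Σp_1ᵢ² = 0.47² + 0.04² + 0.04² + 0.26² + 0.19² = 0.2209 + 0.0016 + 0.0016 + 0.0676 + 0.0361 = 0.3278
Σp_2ᵢ² = 0.09² + 0.13² + 0.07² + 0.63² + 0.08² = 0.0081 + 0.0169 + 0.0049 + 0.3969 + 0.0064 = 0.4332
O = 0.2293 / √(0.3278 × 0.4332) = 0.2293 / 0.37683 = 0.6085
O = 0.6085 < 0.8 → No.

No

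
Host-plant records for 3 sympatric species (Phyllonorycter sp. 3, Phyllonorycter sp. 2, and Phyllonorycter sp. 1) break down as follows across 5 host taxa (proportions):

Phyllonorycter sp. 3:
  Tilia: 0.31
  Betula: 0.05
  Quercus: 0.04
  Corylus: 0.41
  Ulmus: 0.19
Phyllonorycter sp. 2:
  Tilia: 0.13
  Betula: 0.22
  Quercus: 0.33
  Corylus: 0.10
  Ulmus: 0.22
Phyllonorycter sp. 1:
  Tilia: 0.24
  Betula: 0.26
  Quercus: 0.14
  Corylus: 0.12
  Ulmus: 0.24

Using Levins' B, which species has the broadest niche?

Phyllonorycter sp. 1

Σp_3ᵢ² = 0.31² + 0.05² + 0.04² + 0.41² + 0.19² = 0.0961 + 0.0025 + 0.0016 + 0.1681 + 0.0361 = 0.3044
B_3 = 1 / 0.3044 = 3.2852
Σp_2ᵢ² = 0.13² + 0.22² + 0.33² + 0.10² + 0.22² = 0.0169 + 0.0484 + 0.1089 + 0.0100 + 0.0484 = 0.2326
B_2 = 1 / 0.2326 = 4.2992
Σp_1ᵢ² = 0.24² + 0.26² + 0.14² + 0.12² + 0.24² = 0.0576 + 0.0676 + 0.0196 + 0.0144 + 0.0576 = 0.2168
B_1 = 1 / 0.2168 = 4.6125
Highest B → broadest niche (most generalist): Phyllonorycter sp. 1 (B = 4.61).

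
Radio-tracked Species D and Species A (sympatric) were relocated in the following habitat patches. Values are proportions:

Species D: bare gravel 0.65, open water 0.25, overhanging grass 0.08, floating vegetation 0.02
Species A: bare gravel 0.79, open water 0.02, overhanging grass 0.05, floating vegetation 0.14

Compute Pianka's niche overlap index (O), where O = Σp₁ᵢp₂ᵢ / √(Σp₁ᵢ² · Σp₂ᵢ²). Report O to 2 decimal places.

Σ p₁ᵢp₂ᵢ = 0.5135 + 0.0050 + 0.0040 + 0.0028 = 0.5253
Σp_1ᵢ² = 0.65² + 0.25² + 0.08² + 0.02² = 0.4225 + 0.0625 + 0.0064 + 0.0004 = 0.4918
Σp_2ᵢ² = 0.79² + 0.02² + 0.05² + 0.14² = 0.6241 + 0.0004 + 0.0025 + 0.0196 = 0.6466
O = 0.5253 / √(0.4918 × 0.6466) = 0.5253 / 0.56391 = 0.9315

0.93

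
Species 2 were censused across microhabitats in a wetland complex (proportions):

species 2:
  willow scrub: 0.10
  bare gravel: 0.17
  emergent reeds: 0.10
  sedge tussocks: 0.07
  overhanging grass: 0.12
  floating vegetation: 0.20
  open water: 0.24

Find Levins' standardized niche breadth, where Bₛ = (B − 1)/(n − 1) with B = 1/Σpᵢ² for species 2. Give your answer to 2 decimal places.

Σpᵢ² = 0.10² + 0.17² + 0.10² + 0.07² + 0.12² + 0.20² + 0.24² = 0.0100 + 0.0289 + 0.0100 + 0.0049 + 0.0144 + 0.0400 + 0.0576 = 0.1658
B = 1 / 0.1658 = 6.0314
Bₛ = (B − 1)/(n − 1) = (6.0314 − 1)/(7 − 1) = 5.0314/6 = 0.8386

0.84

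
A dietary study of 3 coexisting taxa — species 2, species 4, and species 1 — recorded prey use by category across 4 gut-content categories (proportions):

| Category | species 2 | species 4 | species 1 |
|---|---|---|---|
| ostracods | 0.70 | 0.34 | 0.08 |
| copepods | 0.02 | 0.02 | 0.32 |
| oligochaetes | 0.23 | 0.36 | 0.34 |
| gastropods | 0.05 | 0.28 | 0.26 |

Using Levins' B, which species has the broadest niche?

species 1

Σp_2ᵢ² = 0.70² + 0.02² + 0.23² + 0.05² = 0.4900 + 0.0004 + 0.0529 + 0.0025 = 0.5458
B_2 = 1 / 0.5458 = 1.8322
Σp_4ᵢ² = 0.34² + 0.02² + 0.36² + 0.28² = 0.1156 + 0.0004 + 0.1296 + 0.0784 = 0.3240
B_4 = 1 / 0.3240 = 3.0864
Σp_1ᵢ² = 0.08² + 0.32² + 0.34² + 0.26² = 0.0064 + 0.1024 + 0.1156 + 0.0676 = 0.2920
B_1 = 1 / 0.2920 = 3.4247
Highest B → broadest niche (most generalist): species 1 (B = 3.42).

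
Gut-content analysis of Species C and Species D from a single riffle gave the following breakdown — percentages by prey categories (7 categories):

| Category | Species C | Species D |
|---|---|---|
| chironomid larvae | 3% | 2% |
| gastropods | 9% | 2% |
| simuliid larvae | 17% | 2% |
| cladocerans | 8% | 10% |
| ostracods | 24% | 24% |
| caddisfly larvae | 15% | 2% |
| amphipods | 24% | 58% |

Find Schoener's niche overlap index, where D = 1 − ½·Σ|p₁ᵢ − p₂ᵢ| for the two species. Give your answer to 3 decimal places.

Convert percentages to proportions (divide by 100).
Σ|p₁ᵢ − p₂ᵢ| = 0.01 + 0.07 + 0.15 + 0.02 + 0.00 + 0.13 + 0.34 = 0.72
D = 1 − ½ × 0.72 = 1 − 0.360 = 0.64000

0.640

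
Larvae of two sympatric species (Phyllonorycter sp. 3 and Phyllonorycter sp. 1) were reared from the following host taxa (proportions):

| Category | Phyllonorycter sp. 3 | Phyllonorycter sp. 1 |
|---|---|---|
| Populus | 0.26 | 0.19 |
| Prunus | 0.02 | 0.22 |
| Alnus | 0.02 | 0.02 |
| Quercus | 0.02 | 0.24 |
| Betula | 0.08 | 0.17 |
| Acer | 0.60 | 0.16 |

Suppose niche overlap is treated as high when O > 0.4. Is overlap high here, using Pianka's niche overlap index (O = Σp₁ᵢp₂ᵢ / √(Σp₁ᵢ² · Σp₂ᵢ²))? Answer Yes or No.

Σ p₁ᵢp₂ᵢ = 0.0494 + 0.0044 + 0.0004 + 0.0048 + 0.0136 + 0.0960 = 0.1686
Σp_1ᵢ² = 0.26² + 0.02² + 0.02² + 0.02² + 0.08² + 0.60² = 0.0676 + 0.0004 + 0.0004 + 0.0004 + 0.0064 + 0.3600 = 0.4352
Σp_2ᵢ² = 0.19² + 0.22² + 0.02² + 0.24² + 0.17² + 0.16² = 0.0361 + 0.0484 + 0.0004 + 0.0576 + 0.0289 + 0.0256 = 0.1970
O = 0.1686 / √(0.4352 × 0.1970) = 0.1686 / 0.29280 = 0.5758
O = 0.5758 > 0.4 → Yes.

Yes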